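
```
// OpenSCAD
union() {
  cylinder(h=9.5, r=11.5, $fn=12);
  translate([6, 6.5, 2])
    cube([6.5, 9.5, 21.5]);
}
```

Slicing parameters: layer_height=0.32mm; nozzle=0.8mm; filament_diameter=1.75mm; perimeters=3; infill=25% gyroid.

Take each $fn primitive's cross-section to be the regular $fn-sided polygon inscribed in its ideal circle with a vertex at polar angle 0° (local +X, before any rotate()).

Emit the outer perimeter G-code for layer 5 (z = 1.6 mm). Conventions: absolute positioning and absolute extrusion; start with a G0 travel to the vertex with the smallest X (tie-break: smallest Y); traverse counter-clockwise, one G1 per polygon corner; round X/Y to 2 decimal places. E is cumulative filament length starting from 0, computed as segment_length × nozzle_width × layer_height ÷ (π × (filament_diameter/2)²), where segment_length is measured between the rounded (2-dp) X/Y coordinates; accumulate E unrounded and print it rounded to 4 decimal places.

At z = 1.6 mm: the r=11.5 cylinder contributes a regular 12-gon of circumradius 11.5; the cube at (6, 6.5) does not reach this height (z outside [2, 23.5]); Merging all regions: only the r=11.5 cylinder is present, so the union is just that shape — 1 connected region. The outline is a single polygon with 12 vertices. Extrusion per mm of travel: 0.8 × 0.32 / (π × 0.875²) = 0.106432. Accumulating E over each segment gives final E = 7.6032.

G0 X-11.50 Y0.00 Z1.60
G1 X-9.96 Y-5.75 E0.6336
G1 X-5.75 Y-9.96 E1.2672
G1 X0.00 Y-11.50 E1.9008
G1 X5.75 Y-9.96 E2.5343
G1 X9.96 Y-5.75 E3.1680
G1 X11.50 Y0.00 E3.8016
G1 X9.96 Y5.75 E4.4351
G1 X5.75 Y9.96 E5.0688
G1 X0.00 Y11.50 E5.7024
G1 X-5.75 Y9.96 E6.3359
G1 X-9.96 Y5.75 E6.9696
G1 X-11.50 Y0.00 E7.6032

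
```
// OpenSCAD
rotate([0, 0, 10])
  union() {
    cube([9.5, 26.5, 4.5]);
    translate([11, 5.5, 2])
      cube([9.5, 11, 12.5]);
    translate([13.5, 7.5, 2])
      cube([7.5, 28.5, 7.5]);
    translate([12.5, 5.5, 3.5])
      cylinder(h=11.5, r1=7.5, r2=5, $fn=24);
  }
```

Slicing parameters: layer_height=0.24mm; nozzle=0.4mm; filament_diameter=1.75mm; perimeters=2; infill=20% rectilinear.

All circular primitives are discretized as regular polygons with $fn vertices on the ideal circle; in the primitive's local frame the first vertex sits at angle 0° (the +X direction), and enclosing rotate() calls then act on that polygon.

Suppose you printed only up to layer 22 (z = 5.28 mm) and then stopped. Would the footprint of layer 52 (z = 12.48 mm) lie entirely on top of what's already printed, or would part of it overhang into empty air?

Compare the two slices. At z = 5.28: the cube does not reach this height (z outside [0, 4.5]); the cube at (11, 5.5) is present — its section is the full 9.5×11 rectangle (area 104.50 mm²); the cube at (13.5, 7.5) is present — its section is the full 7.5×28.5 rectangle (area 213.75 mm²); the cone at (12.5, 5.5): at t=0.155 of its height the radius interpolates to r₁+(r₂−r₁)t = 7.113, giving a regular 24-gon of that circumradius (area = (24/2)·7.113²·sin(360°/24) = 157.14 mm²); Combining (union): the regions partially overlap — summed areas 475.39 mm² minus the doubly-counted overlap 112.81 mm² gives 362.58 mm² — area = 362.58 mm²; (whole slice rotated 10° about Z — lengths, areas and connectivity unchanged). At z = 12.48: the cube is not intersected at this z (z outside [0, 4.5]); the cube at (11, 5.5) (footprint 9.5×11) is included at this height (area 104.50 mm²); the cube at (13.5, 7.5) is not intersected at this z (z outside [2, 9.5]); the cone at (12.5, 5.5) (r1=7.5→r2=5) has section circumradius 5.548 here — a regular 24-gon (area = (24/2)·5.548²·sin(360°/24) = 95.59 mm²); Merging all regions: the regions partially overlap — summed areas 200.09 mm² minus the doubly-counted overlap 32.07 mm² gives 168.02 mm² — area = 168.02 mm²; (rotated 10° about Z; rotation is an isometry so areas/perimeters/island counts are preserved). Checking containment: the cross-section at z = 12.48 is a subset of the cross-section at z = 5.28.

entirely on top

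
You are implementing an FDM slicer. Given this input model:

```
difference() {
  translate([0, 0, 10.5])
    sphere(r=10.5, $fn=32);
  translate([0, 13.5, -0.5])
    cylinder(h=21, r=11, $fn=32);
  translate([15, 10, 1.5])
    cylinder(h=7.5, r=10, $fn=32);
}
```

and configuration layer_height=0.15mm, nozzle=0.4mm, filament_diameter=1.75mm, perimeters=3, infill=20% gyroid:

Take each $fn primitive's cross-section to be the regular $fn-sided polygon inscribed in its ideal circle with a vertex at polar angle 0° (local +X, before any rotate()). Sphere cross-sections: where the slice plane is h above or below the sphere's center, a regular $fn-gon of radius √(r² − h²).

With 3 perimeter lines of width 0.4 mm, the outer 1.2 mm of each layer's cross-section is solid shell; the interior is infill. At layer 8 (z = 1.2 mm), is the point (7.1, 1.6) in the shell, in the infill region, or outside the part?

outside

At z = 1.2 mm: the r=10.5 sphere contributes a regular 32-gon of circumradius √(10.5²−9.3²) = 4.874; the r=11 cylinder at (0, 13.5) contributes a regular 32-gon of circumradius 11; the cylinder at (15, 10) is absent (z outside [1.5, 9]); Subtracting the remaining from the first: starting from the r=10.5 sphere, the r=11 cylinder at (0, 13.5) partially overlaps it — only the 11.75 mm² overlap (of its 377.69 mm²) is removed, clipping the outline — 1 connected region. Overall, the cross-section is a single solid region. The nearest boundary edge runs (4.50, 1.87)→(4.78, 0.95); distance from the point to it = 2.41 mm. The point is not inside any of the regions above, so it lies outside the cross-section (2.41 mm from the nearest boundary).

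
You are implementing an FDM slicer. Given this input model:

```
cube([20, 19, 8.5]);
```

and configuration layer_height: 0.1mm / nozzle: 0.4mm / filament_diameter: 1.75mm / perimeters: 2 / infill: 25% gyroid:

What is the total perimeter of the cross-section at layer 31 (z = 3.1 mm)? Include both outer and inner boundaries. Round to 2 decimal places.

78.00 mm

At z = 3.1 mm: the 20×19 cube contributes its full rectangle (perimeter 78.00 mm). Overall, the cross-section is a single solid region. Total boundary length (outer) = 78.00 mm.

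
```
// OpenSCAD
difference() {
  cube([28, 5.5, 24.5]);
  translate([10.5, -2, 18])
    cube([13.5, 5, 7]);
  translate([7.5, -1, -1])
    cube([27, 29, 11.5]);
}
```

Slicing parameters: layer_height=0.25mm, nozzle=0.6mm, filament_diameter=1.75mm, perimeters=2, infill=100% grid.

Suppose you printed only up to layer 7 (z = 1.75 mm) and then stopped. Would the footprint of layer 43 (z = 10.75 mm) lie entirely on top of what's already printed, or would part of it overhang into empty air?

part overhangs

Compare the two slices. At z = 1.75: the cube is present — its section is the full 28×5.5 rectangle (area 154.00 mm²); the cube at (10.5, -2) is absent (z outside [18, 25]); the cube at (7.5, -1) is present — its section is the full 27×29 rectangle (area 783.00 mm²); After the difference (first − rest): starting from the 28×5.5 cube (154.00 mm²), the 27×29 cube at (7.5, -1) partially overlaps it — only the 112.75 mm² overlap (of its 783.00 mm²) is removed, clipping the outline — area = 41.25 mm². At z = 10.75: the cube (footprint 28×5.5) is included at this height (area 154.00 mm²); the cube at (10.5, -2) does not reach this height (z outside [18, 25]); the cube at (7.5, -1) does not reach this height (z outside [-1, 10.5]); Taking the first minus the rest: none of the subtracted shapes is present at this height, so the 28×5.5 cube is unchanged — area = 154.00 mm². Checking containment: at z = 10.75 the cross-section extends beyond the z = 1.75 cross-section by about 112.75 mm².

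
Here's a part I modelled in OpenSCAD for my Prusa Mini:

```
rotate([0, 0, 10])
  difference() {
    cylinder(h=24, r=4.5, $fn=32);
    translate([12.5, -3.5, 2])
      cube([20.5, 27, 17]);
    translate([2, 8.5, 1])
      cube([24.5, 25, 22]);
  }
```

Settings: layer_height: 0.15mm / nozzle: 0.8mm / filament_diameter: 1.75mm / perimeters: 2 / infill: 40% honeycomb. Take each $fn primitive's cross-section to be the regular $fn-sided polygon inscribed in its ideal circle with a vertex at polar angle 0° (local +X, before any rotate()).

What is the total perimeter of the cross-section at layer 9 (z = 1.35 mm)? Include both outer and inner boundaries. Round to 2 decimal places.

28.23 mm

At z = 1.35 mm: the r=4.5 cylinder gives a regular 32-gon of circumradius 4.5 (constant along its height) (perimeter = 2·32·4.500·sin(180°/32) = 28.23 mm); the cube at (12.5, -3.5) is not intersected at this z (z outside [2, 19]); the cube at (2, 8.5) (footprint 24.5×25) is included at this height (perimeter 99.00 mm); Taking the first minus the rest: starting from the r=4.5 cylinder, the 24.5×25 cube at (2, 8.5) misses the remaining region (no effect) — boundary = 28.23 mm; (rotated 10° about Z; rotation is an isometry so areas/perimeters/island counts are preserved). Overall, the cross-section is a single solid region. Total boundary length (outer) = 28.23 mm.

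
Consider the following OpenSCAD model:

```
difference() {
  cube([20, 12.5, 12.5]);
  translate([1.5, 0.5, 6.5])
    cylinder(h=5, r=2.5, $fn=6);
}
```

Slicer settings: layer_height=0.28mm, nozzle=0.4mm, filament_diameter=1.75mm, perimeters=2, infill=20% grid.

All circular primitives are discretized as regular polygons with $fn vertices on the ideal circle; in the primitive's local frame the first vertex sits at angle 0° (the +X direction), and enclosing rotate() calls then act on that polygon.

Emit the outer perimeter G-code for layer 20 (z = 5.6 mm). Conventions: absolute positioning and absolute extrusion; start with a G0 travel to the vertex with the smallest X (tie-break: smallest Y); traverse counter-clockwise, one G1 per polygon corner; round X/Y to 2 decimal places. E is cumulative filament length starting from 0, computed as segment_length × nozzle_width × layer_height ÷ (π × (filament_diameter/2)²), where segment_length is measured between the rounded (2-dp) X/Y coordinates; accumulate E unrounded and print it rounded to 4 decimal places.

At z = 5.6 mm: the cube is present — its section is the full 20×12.5 rectangle; the cylinder at (1.5, 0.5) is absent (z outside [6.5, 11.5]); Taking the first minus the rest: none of the subtracted shapes is present at this height, so the 20×12.5 cube is unchanged — 1 connected region. The outline is a single polygon with 4 vertices. Extrusion per mm of travel: 0.4 × 0.28 / (π × 0.875²) = 0.046564. Accumulating E over each segment gives final E = 3.0267.

G0 X0.00 Y0.00 Z5.60
G1 X20.00 Y0.00 E0.9313
G1 X20.00 Y12.50 E1.5133
G1 X0.00 Y12.50 E2.4446
G1 X0.00 Y0.00 E3.0267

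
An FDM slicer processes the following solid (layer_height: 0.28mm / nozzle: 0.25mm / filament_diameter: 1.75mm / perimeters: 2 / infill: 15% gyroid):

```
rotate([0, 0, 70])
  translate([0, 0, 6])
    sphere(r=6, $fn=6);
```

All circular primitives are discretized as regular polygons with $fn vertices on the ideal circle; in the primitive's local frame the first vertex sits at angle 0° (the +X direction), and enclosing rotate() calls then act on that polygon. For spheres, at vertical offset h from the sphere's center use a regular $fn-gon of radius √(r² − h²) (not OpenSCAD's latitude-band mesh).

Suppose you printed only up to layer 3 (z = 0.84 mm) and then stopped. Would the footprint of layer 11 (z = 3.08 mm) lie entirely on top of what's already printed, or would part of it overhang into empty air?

Compare the two slices. At z = 0.84: the sphere: section is a regular 6-gon, circumradius = √(r²−h²) = √(6²−5.16²) = 3.062 (area = (6/2)·3.062²·sin(360°/6) = 24.36 mm²); (whole slice rotated 70° about Z — lengths, areas and connectivity unchanged). At z = 3.08: the sphere: section is a regular 6-gon, circumradius = √(r²−h²) = √(6²−2.92²) = 5.242 (area = (6/2)·5.242²·sin(360°/6) = 71.38 mm²); (whole slice rotated 70° about Z — lengths, areas and connectivity unchanged). Checking containment: at z = 3.08 the cross-section extends beyond the z = 0.84 cross-section by about 47.02 mm².

part overhangs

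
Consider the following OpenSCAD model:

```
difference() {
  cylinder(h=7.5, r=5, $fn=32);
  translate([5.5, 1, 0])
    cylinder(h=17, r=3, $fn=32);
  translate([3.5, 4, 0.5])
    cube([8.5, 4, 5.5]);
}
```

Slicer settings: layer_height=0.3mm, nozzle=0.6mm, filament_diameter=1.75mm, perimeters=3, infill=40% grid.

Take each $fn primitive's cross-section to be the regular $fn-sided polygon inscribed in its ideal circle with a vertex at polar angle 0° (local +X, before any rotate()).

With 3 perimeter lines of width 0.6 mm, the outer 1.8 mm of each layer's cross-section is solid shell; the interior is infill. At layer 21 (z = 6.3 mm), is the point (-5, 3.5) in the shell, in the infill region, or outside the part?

outside

At z = 6.3 mm: the cylinder: section is a regular 32-gon, circumradius r=5; the r=3 cylinder at (5.5, 1) contributes a regular 32-gon of circumradius 3; the cube at (3.5, 4) is absent (z outside [0.5, 6]); After the difference (first − rest): starting from the r=5 cylinder, the r=3 cylinder at (5.5, 1) partially overlaps it — only the 8.89 mm² overlap (of its 28.09 mm²) is removed, clipping the outline — 1 connected region. Overall, the cross-section is a single solid region. The nearest boundary edge runs (-4.16, 2.78)→(-3.54, 3.54); distance from the point to it = 1.11 mm. The point is not inside any of the regions above, so it lies outside the cross-section (1.11 mm from the nearest boundary).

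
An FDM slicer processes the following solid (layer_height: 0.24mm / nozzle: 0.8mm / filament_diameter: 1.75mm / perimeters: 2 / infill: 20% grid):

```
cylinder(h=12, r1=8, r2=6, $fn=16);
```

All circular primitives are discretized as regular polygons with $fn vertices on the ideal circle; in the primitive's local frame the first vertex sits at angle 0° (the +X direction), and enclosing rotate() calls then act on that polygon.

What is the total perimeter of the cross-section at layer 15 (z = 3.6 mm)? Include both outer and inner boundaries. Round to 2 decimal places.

At z = 3.6 mm: the cone: at t=0.300 of its height the radius interpolates to r₁+(r₂−r₁)t = 7.400, giving a regular 16-gon of that circumradius (perimeter = 2·16·7.400·sin(180°/16) = 46.20 mm). Overall, the cross-section is a single solid region. Total boundary length (outer) = 46.20 mm.

46.20 mm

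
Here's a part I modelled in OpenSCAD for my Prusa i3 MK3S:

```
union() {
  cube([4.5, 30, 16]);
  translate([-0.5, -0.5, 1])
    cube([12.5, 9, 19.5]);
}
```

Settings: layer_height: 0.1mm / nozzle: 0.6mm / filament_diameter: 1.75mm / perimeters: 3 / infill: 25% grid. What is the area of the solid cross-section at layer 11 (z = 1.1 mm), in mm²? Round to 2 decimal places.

At z = 1.1 mm: the cube (footprint 4.5×30) is included at this height (area 135.00 mm²); the cube at (-0.5, -0.5) is present — its section is the full 12.5×9 rectangle (area 112.50 mm²); Merging all regions: the regions partially overlap — summed areas 247.50 mm² minus the doubly-counted overlap 38.25 mm² gives 209.25 mm² — area = 209.25 mm². Overall, the cross-section is a single solid region. Net area = 209.25 mm².

209.25 mm²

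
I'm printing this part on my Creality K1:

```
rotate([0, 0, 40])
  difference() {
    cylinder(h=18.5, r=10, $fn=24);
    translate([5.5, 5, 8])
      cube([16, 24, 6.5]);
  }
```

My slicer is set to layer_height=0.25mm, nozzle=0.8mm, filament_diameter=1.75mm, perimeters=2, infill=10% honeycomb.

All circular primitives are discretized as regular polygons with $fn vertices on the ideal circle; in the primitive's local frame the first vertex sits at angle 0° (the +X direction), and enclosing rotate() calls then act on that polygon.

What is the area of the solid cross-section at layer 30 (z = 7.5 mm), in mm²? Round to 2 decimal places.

310.58 mm²

At z = 7.5 mm: the r=10 cylinder gives a regular 24-gon of circumradius 10 (constant along its height) (area = (24/2)·10.000²·sin(360°/24) = 310.58 mm²); the cube at (5.5, 5) does not reach this height (z outside [8, 14.5]); Taking the first minus the rest: none of the subtracted shapes is present at this height, so the r=10 cylinder is unchanged — area = 310.58 mm²; (rotated 40° about Z; rotation is an isometry so areas/perimeters/island counts are preserved). Overall, the cross-section is a single solid region. Net area = 310.58 mm².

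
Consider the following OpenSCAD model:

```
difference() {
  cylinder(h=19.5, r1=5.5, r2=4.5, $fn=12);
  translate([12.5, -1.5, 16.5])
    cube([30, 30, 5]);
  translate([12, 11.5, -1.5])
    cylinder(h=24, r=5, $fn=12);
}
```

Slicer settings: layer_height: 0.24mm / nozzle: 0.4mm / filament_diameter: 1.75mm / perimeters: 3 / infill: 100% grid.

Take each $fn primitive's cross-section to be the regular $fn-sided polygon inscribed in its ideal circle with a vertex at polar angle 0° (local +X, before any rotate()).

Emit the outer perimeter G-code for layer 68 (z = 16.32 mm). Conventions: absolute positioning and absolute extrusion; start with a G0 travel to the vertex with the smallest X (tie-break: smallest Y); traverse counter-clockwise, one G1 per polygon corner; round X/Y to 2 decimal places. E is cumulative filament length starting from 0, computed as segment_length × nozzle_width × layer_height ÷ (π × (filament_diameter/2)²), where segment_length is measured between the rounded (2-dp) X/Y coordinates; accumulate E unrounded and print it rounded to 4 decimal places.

At z = 16.32 mm: the cone: at t=0.837 of its height the radius interpolates to r₁+(r₂−r₁)t = 4.663, giving a regular 12-gon of that circumradius; the cube at (12.5, -1.5) is absent (z outside [16.5, 21.5]); the cylinder at (12, 11.5): section is a regular 12-gon, circumradius r=5; Subtracting the remaining from the first: starting from the cone, the r=5 cylinder at (12, 11.5) misses the remaining region (no effect) — 1 connected region. The outline is a single polygon with 12 vertices. Extrusion per mm of travel: 0.4 × 0.24 / (π × 0.875²) = 0.039912. Accumulating E over each segment gives final E = 1.1559.

G0 X-4.66 Y0.00 Z16.32
G1 X-4.04 Y-2.33 E0.0962
G1 X-2.33 Y-4.04 E0.1928
G1 X0.00 Y-4.66 E0.2890
G1 X2.33 Y-4.04 E0.3852
G1 X4.04 Y-2.33 E0.4817
G1 X4.66 Y0.00 E0.5780
G1 X4.04 Y2.33 E0.6742
G1 X2.33 Y4.04 E0.7707
G1 X0.00 Y4.66 E0.8669
G1 X-2.33 Y4.04 E0.9632
G1 X-4.04 Y2.33 E1.0597
G1 X-4.66 Y0.00 E1.1559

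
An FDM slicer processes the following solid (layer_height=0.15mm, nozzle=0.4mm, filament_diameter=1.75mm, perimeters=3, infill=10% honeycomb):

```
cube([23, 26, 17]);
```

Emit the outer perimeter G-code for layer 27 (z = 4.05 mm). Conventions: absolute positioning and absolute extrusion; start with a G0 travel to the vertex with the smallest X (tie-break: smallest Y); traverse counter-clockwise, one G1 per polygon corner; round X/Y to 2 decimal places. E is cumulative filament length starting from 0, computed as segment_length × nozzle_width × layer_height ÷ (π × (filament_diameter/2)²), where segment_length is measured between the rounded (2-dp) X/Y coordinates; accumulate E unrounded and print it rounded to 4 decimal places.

G0 X0.00 Y0.00 Z4.05
G1 X23.00 Y0.00 E0.5737
G1 X23.00 Y26.00 E1.2223
G1 X0.00 Y26.00 E1.7960
G1 X0.00 Y0.00 E2.4446

At z = 4.05 mm: the 23×26 cube contributes its full rectangle. The outline is a single polygon with 4 vertices. Extrusion per mm of travel: 0.4 × 0.15 / (π × 0.875²) = 0.024945. Accumulating E over each segment gives final E = 2.4446.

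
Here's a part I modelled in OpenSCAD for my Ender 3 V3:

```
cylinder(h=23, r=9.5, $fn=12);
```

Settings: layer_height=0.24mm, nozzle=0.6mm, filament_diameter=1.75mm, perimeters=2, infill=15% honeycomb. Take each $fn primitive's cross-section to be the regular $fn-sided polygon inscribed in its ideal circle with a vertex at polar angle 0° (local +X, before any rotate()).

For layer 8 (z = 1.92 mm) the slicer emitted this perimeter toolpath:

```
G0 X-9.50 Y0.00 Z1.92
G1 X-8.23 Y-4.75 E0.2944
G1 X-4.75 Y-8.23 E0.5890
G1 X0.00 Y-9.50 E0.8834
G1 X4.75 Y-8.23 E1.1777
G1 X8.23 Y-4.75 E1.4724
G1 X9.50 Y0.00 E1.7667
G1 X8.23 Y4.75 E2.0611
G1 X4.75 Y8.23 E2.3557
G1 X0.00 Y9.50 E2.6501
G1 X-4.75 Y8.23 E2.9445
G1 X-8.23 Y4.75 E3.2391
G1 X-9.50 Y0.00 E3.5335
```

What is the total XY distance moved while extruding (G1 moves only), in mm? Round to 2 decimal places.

59.02 mm

Sum the Euclidean lengths of each G1 segment: total = 59.02 mm.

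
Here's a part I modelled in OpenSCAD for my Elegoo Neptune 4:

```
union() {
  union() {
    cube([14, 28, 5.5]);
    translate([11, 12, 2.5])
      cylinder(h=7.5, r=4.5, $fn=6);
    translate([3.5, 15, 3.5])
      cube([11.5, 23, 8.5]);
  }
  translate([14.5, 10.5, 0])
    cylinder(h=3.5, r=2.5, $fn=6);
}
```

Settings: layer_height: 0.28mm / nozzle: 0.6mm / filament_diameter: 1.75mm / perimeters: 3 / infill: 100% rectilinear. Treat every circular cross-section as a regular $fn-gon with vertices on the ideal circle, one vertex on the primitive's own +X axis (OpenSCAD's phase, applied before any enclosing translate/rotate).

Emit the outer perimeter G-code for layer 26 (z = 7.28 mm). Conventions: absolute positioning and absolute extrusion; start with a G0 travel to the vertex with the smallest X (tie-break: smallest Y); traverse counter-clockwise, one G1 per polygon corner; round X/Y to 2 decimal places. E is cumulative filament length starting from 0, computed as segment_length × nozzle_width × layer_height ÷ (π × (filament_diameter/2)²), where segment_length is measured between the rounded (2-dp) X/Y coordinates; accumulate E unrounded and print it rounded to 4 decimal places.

At z = 7.28 mm: the cube is not intersected at this z (z outside [0, 5.5]); the r=4.5 cylinder at (11, 12) gives a regular 6-gon of circumradius 4.5 (constant along its height); the 11.5×23 cube at (3.5, 15) contributes its full rectangle; Taking the union: the regions partially overlap (shared area 4.50 mm²), so overlapping operands fuse into one piece — 1 connected region; the cylinder at (14.5, 10.5) does not reach this height (z outside [0, 3.5]); Combining (union): only the result so far is present, so the union is just that shape — 1 connected region. The outline is a single polygon with 10 vertices. Extrusion per mm of travel: 0.6 × 0.28 / (π × 0.875²) = 0.069846. Accumulating E over each segment gives final E = 5.8595.

G0 X3.50 Y15.00 Z7.28
G1 X8.23 Y15.00 E0.3304
G1 X6.50 Y12.00 E0.5723
G1 X8.75 Y8.10 E0.8867
G1 X13.25 Y8.10 E1.2010
G1 X15.50 Y12.00 E1.5155
G1 X13.77 Y15.00 E1.7574
G1 X15.00 Y15.00 E1.8433
G1 X15.00 Y38.00 E3.4498
G1 X3.50 Y38.00 E4.2530
G1 X3.50 Y15.00 E5.8595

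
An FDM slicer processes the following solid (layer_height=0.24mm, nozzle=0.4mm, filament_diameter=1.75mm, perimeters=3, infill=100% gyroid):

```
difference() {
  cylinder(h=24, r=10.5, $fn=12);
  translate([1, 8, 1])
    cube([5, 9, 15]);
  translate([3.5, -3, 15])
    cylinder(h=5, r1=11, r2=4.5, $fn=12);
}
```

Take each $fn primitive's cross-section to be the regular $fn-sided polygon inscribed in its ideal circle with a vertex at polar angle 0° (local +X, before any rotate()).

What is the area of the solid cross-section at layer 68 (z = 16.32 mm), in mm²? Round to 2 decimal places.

127.51 mm²

At z = 16.32 mm: the r=10.5 cylinder gives a regular 12-gon of circumradius 10.5 (constant along its height) (area = (12/2)·10.500²·sin(360°/12) = 330.75 mm²); the cube at (1, 8) does not reach this height (z outside [1, 16]); the cone at (3.5, -3) (r1=11→r2=4.5) has section circumradius 9.284 here — a regular 12-gon (area = (12/2)·9.284²·sin(360°/12) = 258.58 mm²); After the difference (first − rest): starting from the r=10.5 cylinder (330.75 mm²), the cone at (3.5, -3) partially overlaps it — only the 203.24 mm² overlap (of its 258.58 mm²) is removed, clipping the outline — area = 127.51 mm². Overall, the cross-section is a single solid region. Net area = 127.51 mm².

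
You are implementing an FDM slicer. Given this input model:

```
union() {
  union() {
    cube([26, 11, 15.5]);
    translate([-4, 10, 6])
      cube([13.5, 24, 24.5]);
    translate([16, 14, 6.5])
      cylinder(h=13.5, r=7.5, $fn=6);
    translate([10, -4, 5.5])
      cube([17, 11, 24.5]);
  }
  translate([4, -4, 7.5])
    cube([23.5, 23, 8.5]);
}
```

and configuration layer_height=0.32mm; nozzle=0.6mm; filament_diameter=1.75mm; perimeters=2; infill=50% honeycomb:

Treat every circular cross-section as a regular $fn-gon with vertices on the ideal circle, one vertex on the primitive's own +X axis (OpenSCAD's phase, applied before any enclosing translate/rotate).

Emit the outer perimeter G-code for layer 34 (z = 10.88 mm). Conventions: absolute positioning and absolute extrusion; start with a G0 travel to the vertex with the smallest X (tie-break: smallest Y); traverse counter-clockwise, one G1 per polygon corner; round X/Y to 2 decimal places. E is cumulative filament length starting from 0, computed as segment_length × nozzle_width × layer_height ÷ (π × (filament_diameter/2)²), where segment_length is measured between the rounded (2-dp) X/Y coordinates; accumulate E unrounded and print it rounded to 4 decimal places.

At z = 10.88 mm: the cube (footprint 26×11) is included at this height; the cube at (-4, 10) is present — its section is the full 13.5×24 rectangle; the r=7.5 cylinder at (16, 14) gives a regular 6-gon of circumradius 7.5 (constant along its height); the cube at (10, -4) (footprint 17×11) is included at this height; Combining (union): the regions partially overlap (shared area 156.50 mm²), so overlapping operands fuse into one piece — 1 connected region with 1 hole; the 23.5×23 cube at (4, -4) contributes its full rectangle; Taking the union: the regions partially overlap (shared area 459.64 mm²), so overlapping operands fuse into one piece — 1 connected region. The outline is a single polygon with 14 vertices. Extrusion per mm of travel: 0.6 × 0.32 / (π × 0.875²) = 0.079824. Accumulating E over each segment gives final E = 11.2343.

G0 X-4.00 Y10.00 Z10.88
G1 X0.00 Y10.00 E0.3193
G1 X0.00 Y0.00 E1.1175
G1 X4.00 Y0.00 E1.4368
G1 X4.00 Y-4.00 E1.7561
G1 X27.50 Y-4.00 E3.6320
G1 X27.50 Y19.00 E5.4680
G1 X20.61 Y19.00 E6.0180
G1 X19.75 Y20.50 E6.1560
G1 X12.25 Y20.50 E6.7547
G1 X11.39 Y19.00 E6.8927
G1 X9.50 Y19.00 E7.0435
G1 X9.50 Y34.00 E8.2409
G1 X-4.00 Y34.00 E9.3185
G1 X-4.00 Y10.00 E11.2343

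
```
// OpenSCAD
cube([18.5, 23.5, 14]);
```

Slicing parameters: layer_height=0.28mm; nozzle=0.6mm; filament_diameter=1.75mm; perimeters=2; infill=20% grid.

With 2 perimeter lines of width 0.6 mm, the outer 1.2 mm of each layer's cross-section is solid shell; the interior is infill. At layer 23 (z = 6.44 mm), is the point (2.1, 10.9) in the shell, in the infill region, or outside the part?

infill

At z = 6.44 mm: the 18.5×23.5 cube contributes its full rectangle. Overall, the cross-section is a single solid region. The nearest boundary edge runs (0.00, 23.50)→(0.00, 0.00); distance from the point to it = 2.10 mm. The point is inside the cross-section and 2.10 mm from the nearest boundary — more than the 1.2 mm shell width (2 × 0.6), so it's in the infill interior.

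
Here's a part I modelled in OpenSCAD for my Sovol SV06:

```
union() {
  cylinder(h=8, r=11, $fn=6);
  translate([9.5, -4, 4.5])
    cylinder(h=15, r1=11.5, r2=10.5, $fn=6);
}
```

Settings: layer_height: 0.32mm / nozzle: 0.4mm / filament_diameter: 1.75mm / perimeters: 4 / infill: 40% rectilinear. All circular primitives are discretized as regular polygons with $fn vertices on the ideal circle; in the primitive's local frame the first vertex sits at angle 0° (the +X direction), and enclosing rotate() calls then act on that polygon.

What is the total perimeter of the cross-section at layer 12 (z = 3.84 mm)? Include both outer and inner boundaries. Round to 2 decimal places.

66.00 mm

At z = 3.84 mm: the r=11 cylinder contributes a regular 6-gon of circumradius 11 (perimeter = 2·6·11.000·sin(180°/6) = 66.00 mm); the cone at (9.5, -4) is absent (z outside [4.5, 19.5]); Taking the union: only the r=11 cylinder is present, so the union is just that shape — boundary = 66.00 mm. Overall, the cross-section is a single solid region. Total boundary length (outer) = 66.00 mm.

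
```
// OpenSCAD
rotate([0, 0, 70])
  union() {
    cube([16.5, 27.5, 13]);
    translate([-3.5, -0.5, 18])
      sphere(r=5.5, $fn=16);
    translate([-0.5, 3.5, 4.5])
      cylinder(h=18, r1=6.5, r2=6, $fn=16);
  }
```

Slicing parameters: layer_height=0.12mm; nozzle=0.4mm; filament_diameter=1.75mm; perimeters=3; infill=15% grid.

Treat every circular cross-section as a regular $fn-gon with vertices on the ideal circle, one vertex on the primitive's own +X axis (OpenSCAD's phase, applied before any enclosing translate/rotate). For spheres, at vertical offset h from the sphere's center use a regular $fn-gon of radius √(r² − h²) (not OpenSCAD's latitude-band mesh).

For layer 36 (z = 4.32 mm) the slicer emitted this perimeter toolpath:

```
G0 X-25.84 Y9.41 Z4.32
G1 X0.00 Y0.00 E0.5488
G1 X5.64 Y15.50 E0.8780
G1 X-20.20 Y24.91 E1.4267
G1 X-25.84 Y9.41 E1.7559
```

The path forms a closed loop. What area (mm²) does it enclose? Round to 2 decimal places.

Apply the shoelace formula to the sequence of (X, Y) vertices; enclosed area = 453.59 mm².

453.59 mm²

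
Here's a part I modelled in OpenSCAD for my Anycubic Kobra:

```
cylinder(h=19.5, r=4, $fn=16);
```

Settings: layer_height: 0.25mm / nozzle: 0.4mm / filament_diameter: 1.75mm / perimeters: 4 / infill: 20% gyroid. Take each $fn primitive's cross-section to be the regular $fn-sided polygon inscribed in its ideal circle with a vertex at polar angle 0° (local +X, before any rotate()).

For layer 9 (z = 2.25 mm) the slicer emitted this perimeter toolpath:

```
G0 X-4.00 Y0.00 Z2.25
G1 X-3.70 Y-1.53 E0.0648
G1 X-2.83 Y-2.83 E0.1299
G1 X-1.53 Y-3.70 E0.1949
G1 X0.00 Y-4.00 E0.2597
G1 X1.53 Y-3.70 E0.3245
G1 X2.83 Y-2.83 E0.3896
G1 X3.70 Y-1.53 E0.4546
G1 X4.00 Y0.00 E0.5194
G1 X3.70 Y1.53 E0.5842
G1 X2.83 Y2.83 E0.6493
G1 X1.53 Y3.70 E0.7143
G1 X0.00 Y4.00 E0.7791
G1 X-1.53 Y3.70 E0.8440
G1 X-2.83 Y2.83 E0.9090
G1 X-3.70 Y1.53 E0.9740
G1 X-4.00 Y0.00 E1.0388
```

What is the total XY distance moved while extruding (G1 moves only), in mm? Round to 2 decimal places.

24.99 mm

Sum the Euclidean lengths of each G1 segment: total = 24.99 mm.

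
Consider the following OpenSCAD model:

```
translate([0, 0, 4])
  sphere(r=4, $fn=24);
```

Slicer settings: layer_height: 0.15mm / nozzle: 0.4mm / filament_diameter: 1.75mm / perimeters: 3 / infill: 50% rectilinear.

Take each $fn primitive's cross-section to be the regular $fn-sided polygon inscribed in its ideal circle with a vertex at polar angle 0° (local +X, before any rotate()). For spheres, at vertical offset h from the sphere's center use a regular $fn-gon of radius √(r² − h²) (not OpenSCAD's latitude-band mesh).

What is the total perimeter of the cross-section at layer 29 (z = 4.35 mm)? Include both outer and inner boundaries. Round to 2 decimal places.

24.96 mm

At z = 4.35 mm: the sphere: section is a regular 24-gon, circumradius = √(r²−h²) = √(4²−0.35²) = 3.985 (perimeter = 2·24·3.985·sin(180°/24) = 24.96 mm). Overall, the cross-section is a single solid region. Total boundary length (outer) = 24.96 mm.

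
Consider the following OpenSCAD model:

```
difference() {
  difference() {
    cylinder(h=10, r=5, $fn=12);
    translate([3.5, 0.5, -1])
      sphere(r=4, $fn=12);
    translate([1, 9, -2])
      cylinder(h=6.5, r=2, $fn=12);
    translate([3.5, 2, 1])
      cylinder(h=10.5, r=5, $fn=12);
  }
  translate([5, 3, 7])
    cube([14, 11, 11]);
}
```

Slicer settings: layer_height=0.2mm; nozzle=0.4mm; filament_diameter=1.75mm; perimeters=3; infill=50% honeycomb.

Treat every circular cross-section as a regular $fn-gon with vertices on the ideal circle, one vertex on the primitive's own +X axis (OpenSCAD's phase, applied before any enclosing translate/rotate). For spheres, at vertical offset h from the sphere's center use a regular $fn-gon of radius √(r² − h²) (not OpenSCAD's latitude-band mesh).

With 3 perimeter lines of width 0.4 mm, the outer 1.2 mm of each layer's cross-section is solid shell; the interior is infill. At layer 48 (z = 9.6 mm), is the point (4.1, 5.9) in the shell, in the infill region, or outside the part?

outside

At z = 9.6 mm: the r=5 cylinder gives a regular 12-gon of circumradius 5 (constant along its height); the sphere at (3.5, 0.5) does not reach this height (|z−center|=10.600 > r=4); the cylinder at (1, 9) is not intersected at this z (z outside [-2, 4.5]); the r=5 cylinder at (3.5, 2) contributes a regular 12-gon of circumradius 5; Subtracting the remaining from the first: starting from the r=5 cylinder, the r=5 cylinder at (3.5, 2) partially overlaps it — only the 36.87 mm² overlap (of its 75.00 mm²) is removed, clipping the outline — 1 connected region; the cube at (5, 3) is present — its section is the full 14×11 rectangle; Taking the first minus the rest: starting from the result so far, the 14×11 cube at (5, 3) misses the remaining region (no effect) — 1 connected region. Overall, the cross-section is a single solid region. The nearest boundary edge runs (-2.50, 4.33)→(-0.45, 4.88); distance from the point to it = 4.66 mm. The point is not inside any of the regions above, so it lies outside the cross-section (4.66 mm from the nearest boundary).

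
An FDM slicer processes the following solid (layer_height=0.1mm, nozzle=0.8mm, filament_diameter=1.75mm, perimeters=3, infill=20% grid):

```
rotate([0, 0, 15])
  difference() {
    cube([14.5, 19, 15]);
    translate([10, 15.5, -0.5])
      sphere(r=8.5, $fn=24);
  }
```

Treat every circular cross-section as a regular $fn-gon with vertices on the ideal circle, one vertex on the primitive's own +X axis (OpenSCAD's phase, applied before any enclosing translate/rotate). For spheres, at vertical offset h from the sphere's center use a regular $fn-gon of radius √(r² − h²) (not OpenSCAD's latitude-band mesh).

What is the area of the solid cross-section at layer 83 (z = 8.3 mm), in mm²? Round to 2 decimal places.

At z = 8.3 mm: the cube (footprint 14.5×19) is included at this height (area 275.50 mm²); the sphere at (10, 15.5) is not intersected at this z (|z−center|=8.800 > r=8.5); Subtracting the remaining from the first: none of the subtracted shapes is present at this height, so the 14.5×19 cube is unchanged — area = 275.50 mm²; (whole slice rotated 15° about Z — lengths, areas and connectivity unchanged). Overall, the cross-section is a single solid region. Net area = 275.50 mm².

275.50 mm²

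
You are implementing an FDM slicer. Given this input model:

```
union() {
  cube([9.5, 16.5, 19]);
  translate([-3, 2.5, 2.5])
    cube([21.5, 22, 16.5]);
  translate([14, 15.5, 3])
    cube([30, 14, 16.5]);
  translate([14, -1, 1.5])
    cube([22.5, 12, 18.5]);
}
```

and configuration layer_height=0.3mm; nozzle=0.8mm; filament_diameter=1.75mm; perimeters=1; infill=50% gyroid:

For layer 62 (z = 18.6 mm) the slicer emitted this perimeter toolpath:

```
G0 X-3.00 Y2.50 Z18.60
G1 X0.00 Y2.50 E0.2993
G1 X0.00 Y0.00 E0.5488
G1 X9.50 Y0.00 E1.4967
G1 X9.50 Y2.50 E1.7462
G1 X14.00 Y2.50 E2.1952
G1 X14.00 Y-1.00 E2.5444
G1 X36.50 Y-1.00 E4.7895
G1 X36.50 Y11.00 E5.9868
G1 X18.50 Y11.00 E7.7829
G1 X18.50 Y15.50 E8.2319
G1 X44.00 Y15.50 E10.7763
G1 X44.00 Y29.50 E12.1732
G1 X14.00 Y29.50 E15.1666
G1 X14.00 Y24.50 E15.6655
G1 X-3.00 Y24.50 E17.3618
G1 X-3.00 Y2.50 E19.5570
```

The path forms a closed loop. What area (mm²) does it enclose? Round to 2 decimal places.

1108.00 mm²

Apply the shoelace formula to the sequence of (X, Y) vertices; enclosed area = 1108.00 mm².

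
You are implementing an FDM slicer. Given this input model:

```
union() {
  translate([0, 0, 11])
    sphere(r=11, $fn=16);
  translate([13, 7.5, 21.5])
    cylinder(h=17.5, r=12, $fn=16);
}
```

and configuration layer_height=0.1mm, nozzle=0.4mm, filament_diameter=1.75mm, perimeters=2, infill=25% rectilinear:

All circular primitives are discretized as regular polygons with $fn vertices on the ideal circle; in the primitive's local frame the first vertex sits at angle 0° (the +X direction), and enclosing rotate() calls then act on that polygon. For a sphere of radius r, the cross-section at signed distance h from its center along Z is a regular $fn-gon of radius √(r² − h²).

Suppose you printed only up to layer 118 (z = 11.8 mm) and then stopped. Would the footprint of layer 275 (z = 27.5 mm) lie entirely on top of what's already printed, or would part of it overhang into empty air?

part overhangs

Compare the two slices. At z = 11.8: the r=11 sphere contributes a regular 16-gon of circumradius √(11²−0.8²) = 10.971 (area = (16/2)·10.971²·sin(360°/16) = 368.48 mm²); the cylinder at (13, 7.5) is absent (z outside [21.5, 39]); Combining (union): only the r=11 sphere is present, so the union is just that shape — area = 368.48 mm². At z = 27.5: the sphere does not reach this height (|z−center|=16.500 > r=11); the r=12 cylinder at (13, 7.5) contributes a regular 16-gon of circumradius 12 (area = (16/2)·12.000²·sin(360°/16) = 440.85 mm²); Taking the union: only the r=12 cylinder at (13, 7.5) is present, so the union is just that shape — area = 440.85 mm². Checking containment: at z = 27.5 the cross-section extends beyond the z = 11.8 cross-section by about 350.74 mm².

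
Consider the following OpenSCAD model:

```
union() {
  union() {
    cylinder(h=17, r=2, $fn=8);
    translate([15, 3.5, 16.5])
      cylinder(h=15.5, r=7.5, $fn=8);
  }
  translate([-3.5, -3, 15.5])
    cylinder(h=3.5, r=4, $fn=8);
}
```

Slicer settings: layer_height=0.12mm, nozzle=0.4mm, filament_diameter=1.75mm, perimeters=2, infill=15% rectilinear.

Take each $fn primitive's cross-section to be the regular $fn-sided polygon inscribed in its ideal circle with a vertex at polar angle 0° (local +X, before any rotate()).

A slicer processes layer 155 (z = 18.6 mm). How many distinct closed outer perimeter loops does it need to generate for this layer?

At z = 18.6 mm: the cylinder does not reach this height (z outside [0, 17]); the r=7.5 cylinder at (15, 3.5) contributes a regular 8-gon of circumradius 7.5; Combining (union): only the r=7.5 cylinder at (15, 3.5) is present, so the union is just that shape — 1 connected region; the r=4 cylinder at (-3.5, -3) gives a regular 8-gon of circumradius 4 (constant along its height); Combining (union): the 2 present regions are separate (no shared area or edge), so areas and boundary lengths simply add and each stays a separate island — 2 connected regions. The result has 2 disconnected regions.

2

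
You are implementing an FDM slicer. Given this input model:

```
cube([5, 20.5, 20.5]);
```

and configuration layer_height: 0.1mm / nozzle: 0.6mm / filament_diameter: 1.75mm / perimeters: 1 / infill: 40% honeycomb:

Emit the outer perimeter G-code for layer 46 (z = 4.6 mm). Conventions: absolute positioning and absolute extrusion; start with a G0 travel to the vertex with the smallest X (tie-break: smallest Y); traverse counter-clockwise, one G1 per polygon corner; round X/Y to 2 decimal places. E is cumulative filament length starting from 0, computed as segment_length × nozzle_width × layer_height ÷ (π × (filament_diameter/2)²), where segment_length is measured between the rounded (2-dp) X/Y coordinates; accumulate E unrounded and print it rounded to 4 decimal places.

G0 X0.00 Y0.00 Z4.60
G1 X5.00 Y0.00 E0.1247
G1 X5.00 Y20.50 E0.6361
G1 X0.00 Y20.50 E0.7608
G1 X0.00 Y0.00 E1.2722

At z = 4.6 mm: the cube is present — its section is the full 5×20.5 rectangle. The outline is a single polygon with 4 vertices. Extrusion per mm of travel: 0.6 × 0.1 / (π × 0.875²) = 0.024945. Accumulating E over each segment gives final E = 1.2722.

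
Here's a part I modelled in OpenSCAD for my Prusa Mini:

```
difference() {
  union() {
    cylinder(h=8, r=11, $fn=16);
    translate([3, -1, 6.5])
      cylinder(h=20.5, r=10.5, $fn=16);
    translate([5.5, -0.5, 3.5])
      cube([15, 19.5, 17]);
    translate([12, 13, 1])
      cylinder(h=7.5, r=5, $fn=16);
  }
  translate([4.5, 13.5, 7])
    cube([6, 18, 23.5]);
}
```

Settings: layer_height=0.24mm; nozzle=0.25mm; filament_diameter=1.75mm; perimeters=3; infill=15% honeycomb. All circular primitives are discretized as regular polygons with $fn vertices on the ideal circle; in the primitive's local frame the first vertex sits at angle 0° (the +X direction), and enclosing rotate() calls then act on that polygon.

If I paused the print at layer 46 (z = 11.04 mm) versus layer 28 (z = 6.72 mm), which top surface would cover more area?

layer 28 (z = 6.72 mm)

Layer 46 (z = 11.04): the cylinder does not reach this height (z outside [0, 8]); the r=10.5 cylinder at (3, -1) contributes a regular 16-gon of circumradius 10.5 (area = (16/2)·10.500²·sin(360°/16) = 337.53 mm²); the cube at (5.5, -0.5) (footprint 15×19.5) is included at this height (area 292.50 mm²); the cylinder at (12, 13) does not reach this height (z outside [1, 8.5]); Merging all regions: the regions partially overlap — summed areas 630.03 mm² minus the doubly-counted overlap 54.78 mm² gives 575.25 mm² — area = 575.25 mm²; the cube at (4.5, 13.5) (footprint 6×18) is included at this height (area 108.00 mm²); Subtracting the remaining from the first: starting from the result so far (575.25 mm²), the 6×18 cube at (4.5, 13.5) partially overlaps it — only the 27.50 mm² overlap (of its 108.00 mm²) is removed, clipping the outline — area = 547.75 mm². So its area = 547.75 mm². Layer 28 (z = 6.72): the r=11 cylinder contributes a regular 16-gon of circumradius 11 (area = (16/2)·11.000²·sin(360°/16) = 370.44 mm²); the r=10.5 cylinder at (3, -1) contributes a regular 16-gon of circumradius 10.5 (area = (16/2)·10.500²·sin(360°/16) = 337.53 mm²); the 15×19.5 cube at (5.5, -0.5) contributes its full rectangle (area 292.50 mm²); the r=5 cylinder at (12, 13) gives a regular 16-gon of circumradius 5 (constant along its height) (area = (16/2)·5.000²·sin(360°/16) = 76.54 mm²); Merging all regions: the regions partially overlap — summed areas 1077.00 mm² minus the doubly-counted overlap 417.71 mm² gives 659.29 mm² — area = 659.29 mm²; the cube at (4.5, 13.5) is absent (z outside [7, 30.5]); After the difference (first − rest): none of the subtracted shapes is present at this height, so the result so far is unchanged — area = 659.29 mm². So its area = 659.29 mm². Layer 28 is larger (659.29 vs 547.75 mm²).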